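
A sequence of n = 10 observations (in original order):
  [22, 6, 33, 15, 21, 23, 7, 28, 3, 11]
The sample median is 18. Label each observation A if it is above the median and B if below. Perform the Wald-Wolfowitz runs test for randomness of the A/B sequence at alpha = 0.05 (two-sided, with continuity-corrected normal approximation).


Step 1: Compute median = 18; label A = above, B = below.
Labels in order: ABABAABABB  (n_A = 5, n_B = 5)
Step 2: Count runs R = 8.
Step 3: Under H0 (random ordering), E[R] = 2*n_A*n_B/(n_A+n_B) + 1 = 2*5*5/10 + 1 = 6.0000.
        Var[R] = 2*n_A*n_B*(2*n_A*n_B - n_A - n_B) / ((n_A+n_B)^2 * (n_A+n_B-1)) = 2000/900 = 2.2222.
        SD[R] = 1.4907.
Step 4: Continuity-corrected z = (R - 0.5 - E[R]) / SD[R] = (8 - 0.5 - 6.0000) / 1.4907 = 1.0062.
Step 5: Two-sided p-value via normal approximation = 2*(1 - Phi(|z|)) = 0.314305.
Step 6: alpha = 0.05. fail to reject H0.

R = 8, z = 1.0062, p = 0.314305, fail to reject H0.


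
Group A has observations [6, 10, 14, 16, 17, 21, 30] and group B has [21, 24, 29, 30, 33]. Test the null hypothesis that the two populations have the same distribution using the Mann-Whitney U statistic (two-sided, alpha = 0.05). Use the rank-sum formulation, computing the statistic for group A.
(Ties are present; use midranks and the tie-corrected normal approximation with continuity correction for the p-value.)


Step 1: Combine and sort all 12 observations; assign midranks.
sorted (value, group): (6,X), (10,X), (14,X), (16,X), (17,X), (21,X), (21,Y), (24,Y), (29,Y), (30,X), (30,Y), (33,Y)
ranks: 6->1, 10->2, 14->3, 16->4, 17->5, 21->6.5, 21->6.5, 24->8, 29->9, 30->10.5, 30->10.5, 33->12
Step 2: Rank sum for X: R1 = 1 + 2 + 3 + 4 + 5 + 6.5 + 10.5 = 32.
Step 3: U_X = R1 - n1(n1+1)/2 = 32 - 7*8/2 = 32 - 28 = 4.
       U_Y = n1*n2 - U_X = 35 - 4 = 31.
Step 4: Ties are present, so use the tie-corrected normal approximation (with continuity correction) for the p-value.
Step 5: p-value = 0.034123; compare to alpha = 0.05. reject H0.

U_X = 4, p = 0.034123, reject H0 at alpha = 0.05.


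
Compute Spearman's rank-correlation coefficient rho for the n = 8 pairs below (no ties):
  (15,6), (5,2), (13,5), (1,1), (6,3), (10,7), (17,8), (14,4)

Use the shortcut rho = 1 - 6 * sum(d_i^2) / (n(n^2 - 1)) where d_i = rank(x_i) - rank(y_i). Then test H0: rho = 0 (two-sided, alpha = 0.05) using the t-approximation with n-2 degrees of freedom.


Step 1: Rank x and y separately (midranks; no ties here).
rank(x): 15->7, 5->2, 13->5, 1->1, 6->3, 10->4, 17->8, 14->6
rank(y): 6->6, 2->2, 5->5, 1->1, 3->3, 7->7, 8->8, 4->4
Step 2: d_i = R_x(i) - R_y(i); compute d_i^2.
  (7-6)^2=1, (2-2)^2=0, (5-5)^2=0, (1-1)^2=0, (3-3)^2=0, (4-7)^2=9, (8-8)^2=0, (6-4)^2=4
sum(d^2) = 14.
Step 3: rho = 1 - 6*14 / (8*(8^2 - 1)) = 1 - 84/504 = 0.833333.
Step 4: Under H0, t = rho * sqrt((n-2)/(1-rho^2)) = 3.6927 ~ t(6).
Step 5: Two-sided p-value from the t-distribution with 6 df = 0.010176.
Step 6: alpha = 0.05. reject H0.

rho = 0.8333, p = 0.010176, reject H0 at alpha = 0.05.


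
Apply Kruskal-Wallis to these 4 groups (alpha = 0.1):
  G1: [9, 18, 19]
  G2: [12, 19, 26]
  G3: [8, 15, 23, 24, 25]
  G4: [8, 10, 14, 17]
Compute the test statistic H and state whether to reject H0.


Step 1: Combine all N = 15 observations and assign midranks.
sorted (value, group, rank): (8,G3,1.5), (8,G4,1.5), (9,G1,3), (10,G4,4), (12,G2,5), (14,G4,6), (15,G3,7), (17,G4,8), (18,G1,9), (19,G1,10.5), (19,G2,10.5), (23,G3,12), (24,G3,13), (25,G3,14), (26,G2,15)
Step 2: Sum ranks within each group.
R_1 = 22.5 (n_1 = 3)
R_2 = 30.5 (n_2 = 3)
R_3 = 47.5 (n_3 = 5)
R_4 = 19.5 (n_4 = 4)
Step 3: H = 12/(N(N+1)) * sum(R_i^2/n_i) - 3(N+1)
     = 12/(15*16) * (22.5^2/3 + 30.5^2/3 + 47.5^2/5 + 19.5^2/4) - 3*16
     = 0.050000 * 1025.15 - 48
     = 3.257292.
Step 4: Ties present; correction factor C = 1 - 12/(15^3 - 15) = 0.996429. Corrected H = 3.257292 / 0.996429 = 3.268967.
Step 5: Under H0, H ~ chi^2(3); p-value = 0.351985.
Step 6: alpha = 0.1. fail to reject H0.

H = 3.2690, df = 3, p = 0.351985, fail to reject H0.


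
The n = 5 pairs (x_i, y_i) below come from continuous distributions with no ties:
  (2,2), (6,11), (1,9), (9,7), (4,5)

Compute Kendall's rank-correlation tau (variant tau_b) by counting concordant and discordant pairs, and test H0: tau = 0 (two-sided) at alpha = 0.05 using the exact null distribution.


Step 1: Enumerate the 10 unordered pairs (i,j) with i<j and classify each by sign(x_j-x_i) * sign(y_j-y_i).
  (1,2):dx=+4,dy=+9->C; (1,3):dx=-1,dy=+7->D; (1,4):dx=+7,dy=+5->C; (1,5):dx=+2,dy=+3->C
  (2,3):dx=-5,dy=-2->C; (2,4):dx=+3,dy=-4->D; (2,5):dx=-2,dy=-6->C; (3,4):dx=+8,dy=-2->D
  (3,5):dx=+3,dy=-4->D; (4,5):dx=-5,dy=-2->C
Step 2: C = 6, D = 4, total pairs = 10.
Step 3: tau = (C - D)/(n(n-1)/2) = (6 - 4)/10 = 0.200000.
Step 4: Exact two-sided p-value (enumerate n! = 120 permutations of y under H0): p = 0.816667.
Step 5: alpha = 0.05. fail to reject H0.

tau_b = 0.2000 (C=6, D=4), p = 0.816667, fail to reject H0.


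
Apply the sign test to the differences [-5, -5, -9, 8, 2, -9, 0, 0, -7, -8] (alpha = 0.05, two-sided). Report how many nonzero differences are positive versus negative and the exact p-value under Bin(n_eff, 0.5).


Step 1: Discard zero differences. Original n = 10; n_eff = number of nonzero differences = 8.
Nonzero differences (with sign): -5, -5, -9, +8, +2, -9, -7, -8
Step 2: Count signs: positive = 2, negative = 6.
Step 3: Under H0: P(positive) = 0.5, so the number of positives S ~ Bin(8, 0.5).
Step 4: Two-sided exact p-value = sum of Bin(8,0.5) probabilities at or below the observed probability = 0.289062.
Step 5: alpha = 0.05. fail to reject H0.

n_eff = 8, pos = 2, neg = 6, p = 0.289062, fail to reject H0.


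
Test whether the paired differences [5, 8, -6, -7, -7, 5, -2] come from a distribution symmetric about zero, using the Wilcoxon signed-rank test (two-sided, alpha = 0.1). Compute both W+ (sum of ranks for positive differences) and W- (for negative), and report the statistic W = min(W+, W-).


Step 1: Drop any zero differences (none here) and take |d_i|.
|d| = [5, 8, 6, 7, 7, 5, 2]
Step 2: Midrank |d_i| (ties get averaged ranks).
ranks: |5|->2.5, |8|->7, |6|->4, |7|->5.5, |7|->5.5, |5|->2.5, |2|->1
Step 3: Attach original signs; sum ranks with positive sign and with negative sign.
W+ = 2.5 + 7 + 2.5 = 12
W- = 4 + 5.5 + 5.5 + 1 = 16
(Check: W+ + W- = 28 should equal n(n+1)/2 = 28.)
Step 4: Test statistic W = min(W+, W-) = 12.
Step 5: Ties in |d|, so use the tie-corrected normal approximation.
        E[W] = n(n+1)/4 = 7*8/4 = 14.
        Tie groups: |d|=5 (t=2), |d|=7 (t=2); sum(t^3 - t) = 12.
        Var[W] = n(n+1)(2n+1)/24 - sum(t^3-t)/48 = 840/24 - 12/48 = 34.75.
        z = (W - E[W]) / sqrt(Var[W]) = (12 - 14) / 5.8949 = -0.3393.
        Two-sided p = 2*Phi(z) = 0.734402.
Step 6: alpha = 0.1. fail to reject H0.

W+ = 12, W- = 16, W = min = 12, p = 0.734402, fail to reject H0.


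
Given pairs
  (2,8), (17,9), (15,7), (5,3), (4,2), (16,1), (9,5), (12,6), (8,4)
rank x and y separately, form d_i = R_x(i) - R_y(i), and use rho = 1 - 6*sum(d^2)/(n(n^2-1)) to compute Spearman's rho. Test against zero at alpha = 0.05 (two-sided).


Step 1: Rank x and y separately (midranks; no ties here).
rank(x): 2->1, 17->9, 15->7, 5->3, 4->2, 16->8, 9->5, 12->6, 8->4
rank(y): 8->8, 9->9, 7->7, 3->3, 2->2, 1->1, 5->5, 6->6, 4->4
Step 2: d_i = R_x(i) - R_y(i); compute d_i^2.
  (1-8)^2=49, (9-9)^2=0, (7-7)^2=0, (3-3)^2=0, (2-2)^2=0, (8-1)^2=49, (5-5)^2=0, (6-6)^2=0, (4-4)^2=0
sum(d^2) = 98.
Step 3: rho = 1 - 6*98 / (9*(9^2 - 1)) = 1 - 588/720 = 0.183333.
Step 4: Under H0, t = rho * sqrt((n-2)/(1-rho^2)) = 0.4934 ~ t(7).
Step 5: Two-sided p-value from the t-distribution with 7 df = 0.636820.
Step 6: alpha = 0.05. fail to reject H0.

rho = 0.1833, p = 0.636820, fail to reject H0 at alpha = 0.05.


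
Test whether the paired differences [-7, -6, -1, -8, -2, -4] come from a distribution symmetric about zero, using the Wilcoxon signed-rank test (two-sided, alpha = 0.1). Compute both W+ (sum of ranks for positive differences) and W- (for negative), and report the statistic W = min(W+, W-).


Step 1: Drop any zero differences (none here) and take |d_i|.
|d| = [7, 6, 1, 8, 2, 4]
Step 2: Midrank |d_i| (ties get averaged ranks).
ranks: |7|->5, |6|->4, |1|->1, |8|->6, |2|->2, |4|->3
Step 3: Attach original signs; sum ranks with positive sign and with negative sign.
W+ = 0 = 0
W- = 5 + 4 + 1 + 6 + 2 + 3 = 21
(Check: W+ + W- = 21 should equal n(n+1)/2 = 21.)
Step 4: Test statistic W = min(W+, W-) = 0.
Step 5: No ties, so the exact null distribution over the 2^6 = 64 sign assignments gives the two-sided p-value = 0.031250.
Step 6: alpha = 0.1. reject H0.

W+ = 0, W- = 21, W = min = 0, p = 0.031250, reject H0.


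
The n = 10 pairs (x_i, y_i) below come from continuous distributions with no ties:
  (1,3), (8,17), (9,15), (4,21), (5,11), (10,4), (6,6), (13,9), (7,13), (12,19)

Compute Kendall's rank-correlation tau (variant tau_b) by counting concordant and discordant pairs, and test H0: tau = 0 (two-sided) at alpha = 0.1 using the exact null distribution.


Step 1: Enumerate the 45 unordered pairs (i,j) with i<j and classify each by sign(x_j-x_i) * sign(y_j-y_i).
  (1,2):dx=+7,dy=+14->C; (1,3):dx=+8,dy=+12->C; (1,4):dx=+3,dy=+18->C; (1,5):dx=+4,dy=+8->C
  (1,6):dx=+9,dy=+1->C; (1,7):dx=+5,dy=+3->C; (1,8):dx=+12,dy=+6->C; (1,9):dx=+6,dy=+10->C
  (1,10):dx=+11,dy=+16->C; (2,3):dx=+1,dy=-2->D; (2,4):dx=-4,dy=+4->D; (2,5):dx=-3,dy=-6->C
  (2,6):dx=+2,dy=-13->D; (2,7):dx=-2,dy=-11->C; (2,8):dx=+5,dy=-8->D; (2,9):dx=-1,dy=-4->C
  (2,10):dx=+4,dy=+2->C; (3,4):dx=-5,dy=+6->D; (3,5):dx=-4,dy=-4->C; (3,6):dx=+1,dy=-11->D
  (3,7):dx=-3,dy=-9->C; (3,8):dx=+4,dy=-6->D; (3,9):dx=-2,dy=-2->C; (3,10):dx=+3,dy=+4->C
  (4,5):dx=+1,dy=-10->D; (4,6):dx=+6,dy=-17->D; (4,7):dx=+2,dy=-15->D; (4,8):dx=+9,dy=-12->D
  (4,9):dx=+3,dy=-8->D; (4,10):dx=+8,dy=-2->D; (5,6):dx=+5,dy=-7->D; (5,7):dx=+1,dy=-5->D
  (5,8):dx=+8,dy=-2->D; (5,9):dx=+2,dy=+2->C; (5,10):dx=+7,dy=+8->C; (6,7):dx=-4,dy=+2->D
  (6,8):dx=+3,dy=+5->C; (6,9):dx=-3,dy=+9->D; (6,10):dx=+2,dy=+15->C; (7,8):dx=+7,dy=+3->C
  (7,9):dx=+1,dy=+7->C; (7,10):dx=+6,dy=+13->C; (8,9):dx=-6,dy=+4->D; (8,10):dx=-1,dy=+10->D
  (9,10):dx=+5,dy=+6->C
Step 2: C = 25, D = 20, total pairs = 45.
Step 3: tau = (C - D)/(n(n-1)/2) = (25 - 20)/45 = 0.111111.
Step 4: Exact two-sided p-value (enumerate n! = 3628800 permutations of y under H0): p = 0.727490.
Step 5: alpha = 0.1. fail to reject H0.

tau_b = 0.1111 (C=25, D=20), p = 0.727490, fail to reject H0.


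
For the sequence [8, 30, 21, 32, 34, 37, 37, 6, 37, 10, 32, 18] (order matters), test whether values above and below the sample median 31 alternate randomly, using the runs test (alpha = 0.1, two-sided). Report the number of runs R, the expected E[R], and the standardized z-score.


Step 1: Compute median = 31; label A = above, B = below.
Labels in order: BBBAAAABABAB  (n_A = 6, n_B = 6)
Step 2: Count runs R = 7.
Step 3: Under H0 (random ordering), E[R] = 2*n_A*n_B/(n_A+n_B) + 1 = 2*6*6/12 + 1 = 7.0000.
        Var[R] = 2*n_A*n_B*(2*n_A*n_B - n_A - n_B) / ((n_A+n_B)^2 * (n_A+n_B-1)) = 4320/1584 = 2.7273.
        SD[R] = 1.6514.
Step 4: R = E[R], so z = 0 with no continuity correction.
Step 5: Two-sided p-value via normal approximation = 2*(1 - Phi(|z|)) = 1.000000.
Step 6: alpha = 0.1. fail to reject H0.

R = 7, z = 0.0000, p = 1.000000, fail to reject H0.


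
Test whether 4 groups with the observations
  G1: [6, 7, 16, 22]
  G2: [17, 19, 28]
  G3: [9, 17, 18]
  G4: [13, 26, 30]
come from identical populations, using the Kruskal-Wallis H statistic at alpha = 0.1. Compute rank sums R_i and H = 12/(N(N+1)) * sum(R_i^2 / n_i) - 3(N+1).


Step 1: Combine all N = 13 observations and assign midranks.
sorted (value, group, rank): (6,G1,1), (7,G1,2), (9,G3,3), (13,G4,4), (16,G1,5), (17,G2,6.5), (17,G3,6.5), (18,G3,8), (19,G2,9), (22,G1,10), (26,G4,11), (28,G2,12), (30,G4,13)
Step 2: Sum ranks within each group.
R_1 = 18 (n_1 = 4)
R_2 = 27.5 (n_2 = 3)
R_3 = 17.5 (n_3 = 3)
R_4 = 28 (n_4 = 3)
Step 3: H = 12/(N(N+1)) * sum(R_i^2/n_i) - 3(N+1)
     = 12/(13*14) * (18^2/4 + 27.5^2/3 + 17.5^2/3 + 28^2/3) - 3*14
     = 0.065934 * 696.5 - 42
     = 3.923077.
Step 4: Ties present; correction factor C = 1 - 6/(13^3 - 13) = 0.997253. Corrected H = 3.923077 / 0.997253 = 3.933884.
Step 5: Under H0, H ~ chi^2(3); p-value = 0.268693.
Step 6: alpha = 0.1. fail to reject H0.

H = 3.9339, df = 3, p = 0.268693, fail to reject H0.


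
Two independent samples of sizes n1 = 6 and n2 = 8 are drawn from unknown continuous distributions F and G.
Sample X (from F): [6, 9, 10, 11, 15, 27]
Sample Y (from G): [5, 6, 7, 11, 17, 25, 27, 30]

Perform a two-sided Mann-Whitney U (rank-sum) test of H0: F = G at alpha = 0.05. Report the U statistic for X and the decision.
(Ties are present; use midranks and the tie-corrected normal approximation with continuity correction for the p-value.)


Step 1: Combine and sort all 14 observations; assign midranks.
sorted (value, group): (5,Y), (6,X), (6,Y), (7,Y), (9,X), (10,X), (11,X), (11,Y), (15,X), (17,Y), (25,Y), (27,X), (27,Y), (30,Y)
ranks: 5->1, 6->2.5, 6->2.5, 7->4, 9->5, 10->6, 11->7.5, 11->7.5, 15->9, 17->10, 25->11, 27->12.5, 27->12.5, 30->14
Step 2: Rank sum for X: R1 = 2.5 + 5 + 6 + 7.5 + 9 + 12.5 = 42.5.
Step 3: U_X = R1 - n1(n1+1)/2 = 42.5 - 6*7/2 = 42.5 - 21 = 21.5.
       U_Y = n1*n2 - U_X = 48 - 21.5 = 26.5.
Step 4: Ties are present, so use the tie-corrected normal approximation (with continuity correction) for the p-value.
Step 5: p-value = 0.795593; compare to alpha = 0.05. fail to reject H0.

U_X = 21.5, p = 0.795593, fail to reject H0 at alpha = 0.05.


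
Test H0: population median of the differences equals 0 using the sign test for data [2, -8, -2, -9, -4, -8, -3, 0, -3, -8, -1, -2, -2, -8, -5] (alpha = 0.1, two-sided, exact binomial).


Step 1: Discard zero differences. Original n = 15; n_eff = number of nonzero differences = 14.
Nonzero differences (with sign): +2, -8, -2, -9, -4, -8, -3, -3, -8, -1, -2, -2, -8, -5
Step 2: Count signs: positive = 1, negative = 13.
Step 3: Under H0: P(positive) = 0.5, so the number of positives S ~ Bin(14, 0.5).
Step 4: Two-sided exact p-value = sum of Bin(14,0.5) probabilities at or below the observed probability = 0.001831.
Step 5: alpha = 0.1. reject H0.

n_eff = 14, pos = 1, neg = 13, p = 0.001831, reject H0.


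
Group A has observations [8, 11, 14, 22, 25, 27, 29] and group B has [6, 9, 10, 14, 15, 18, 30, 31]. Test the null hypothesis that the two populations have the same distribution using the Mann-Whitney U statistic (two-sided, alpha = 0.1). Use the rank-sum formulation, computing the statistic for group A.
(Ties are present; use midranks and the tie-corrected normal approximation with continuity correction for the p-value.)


Step 1: Combine and sort all 15 observations; assign midranks.
sorted (value, group): (6,Y), (8,X), (9,Y), (10,Y), (11,X), (14,X), (14,Y), (15,Y), (18,Y), (22,X), (25,X), (27,X), (29,X), (30,Y), (31,Y)
ranks: 6->1, 8->2, 9->3, 10->4, 11->5, 14->6.5, 14->6.5, 15->8, 18->9, 22->10, 25->11, 27->12, 29->13, 30->14, 31->15
Step 2: Rank sum for X: R1 = 2 + 5 + 6.5 + 10 + 11 + 12 + 13 = 59.5.
Step 3: U_X = R1 - n1(n1+1)/2 = 59.5 - 7*8/2 = 59.5 - 28 = 31.5.
       U_Y = n1*n2 - U_X = 56 - 31.5 = 24.5.
Step 4: Ties are present, so use the tie-corrected normal approximation (with continuity correction) for the p-value.
Step 5: p-value = 0.728221; compare to alpha = 0.1. fail to reject H0.

U_X = 31.5, p = 0.728221, fail to reject H0 at alpha = 0.1.


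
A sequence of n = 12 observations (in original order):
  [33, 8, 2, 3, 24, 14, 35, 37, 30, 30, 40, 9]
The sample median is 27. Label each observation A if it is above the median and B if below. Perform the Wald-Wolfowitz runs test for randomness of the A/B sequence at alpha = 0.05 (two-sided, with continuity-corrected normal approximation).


Step 1: Compute median = 27; label A = above, B = below.
Labels in order: ABBBBBAAAAAB  (n_A = 6, n_B = 6)
Step 2: Count runs R = 4.
Step 3: Under H0 (random ordering), E[R] = 2*n_A*n_B/(n_A+n_B) + 1 = 2*6*6/12 + 1 = 7.0000.
        Var[R] = 2*n_A*n_B*(2*n_A*n_B - n_A - n_B) / ((n_A+n_B)^2 * (n_A+n_B-1)) = 4320/1584 = 2.7273.
        SD[R] = 1.6514.
Step 4: Continuity-corrected z = (R + 0.5 - E[R]) / SD[R] = (4 + 0.5 - 7.0000) / 1.6514 = -1.5138.
Step 5: Two-sided p-value via normal approximation = 2*(1 - Phi(|z|)) = 0.130070.
Step 6: alpha = 0.05. fail to reject H0.

R = 4, z = -1.5138, p = 0.130070, fail to reject H0.


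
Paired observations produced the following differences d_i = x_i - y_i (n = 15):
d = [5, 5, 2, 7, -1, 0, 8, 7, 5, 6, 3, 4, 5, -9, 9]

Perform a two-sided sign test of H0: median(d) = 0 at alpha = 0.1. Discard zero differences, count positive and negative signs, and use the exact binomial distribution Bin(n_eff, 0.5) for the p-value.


Step 1: Discard zero differences. Original n = 15; n_eff = number of nonzero differences = 14.
Nonzero differences (with sign): +5, +5, +2, +7, -1, +8, +7, +5, +6, +3, +4, +5, -9, +9
Step 2: Count signs: positive = 12, negative = 2.
Step 3: Under H0: P(positive) = 0.5, so the number of positives S ~ Bin(14, 0.5).
Step 4: Two-sided exact p-value = sum of Bin(14,0.5) probabilities at or below the observed probability = 0.012939.
Step 5: alpha = 0.1. reject H0.

n_eff = 14, pos = 12, neg = 2, p = 0.012939, reject H0.


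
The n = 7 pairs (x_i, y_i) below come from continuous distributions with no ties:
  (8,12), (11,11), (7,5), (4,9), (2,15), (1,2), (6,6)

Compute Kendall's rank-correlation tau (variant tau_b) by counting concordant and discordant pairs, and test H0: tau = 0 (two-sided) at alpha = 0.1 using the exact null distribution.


Step 1: Enumerate the 21 unordered pairs (i,j) with i<j and classify each by sign(x_j-x_i) * sign(y_j-y_i).
  (1,2):dx=+3,dy=-1->D; (1,3):dx=-1,dy=-7->C; (1,4):dx=-4,dy=-3->C; (1,5):dx=-6,dy=+3->D
  (1,6):dx=-7,dy=-10->C; (1,7):dx=-2,dy=-6->C; (2,3):dx=-4,dy=-6->C; (2,4):dx=-7,dy=-2->C
  (2,5):dx=-9,dy=+4->D; (2,6):dx=-10,dy=-9->C; (2,7):dx=-5,dy=-5->C; (3,4):dx=-3,dy=+4->D
  (3,5):dx=-5,dy=+10->D; (3,6):dx=-6,dy=-3->C; (3,7):dx=-1,dy=+1->D; (4,5):dx=-2,dy=+6->D
  (4,6):dx=-3,dy=-7->C; (4,7):dx=+2,dy=-3->D; (5,6):dx=-1,dy=-13->C; (5,7):dx=+4,dy=-9->D
  (6,7):dx=+5,dy=+4->C
Step 2: C = 12, D = 9, total pairs = 21.
Step 3: tau = (C - D)/(n(n-1)/2) = (12 - 9)/21 = 0.142857.
Step 4: Exact two-sided p-value (enumerate n! = 5040 permutations of y under H0): p = 0.772619.
Step 5: alpha = 0.1. fail to reject H0.

tau_b = 0.1429 (C=12, D=9), p = 0.772619, fail to reject H0.


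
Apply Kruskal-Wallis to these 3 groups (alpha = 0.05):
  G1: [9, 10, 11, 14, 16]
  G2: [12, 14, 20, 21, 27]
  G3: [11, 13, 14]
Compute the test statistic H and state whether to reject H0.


Step 1: Combine all N = 13 observations and assign midranks.
sorted (value, group, rank): (9,G1,1), (10,G1,2), (11,G1,3.5), (11,G3,3.5), (12,G2,5), (13,G3,6), (14,G1,8), (14,G2,8), (14,G3,8), (16,G1,10), (20,G2,11), (21,G2,12), (27,G2,13)
Step 2: Sum ranks within each group.
R_1 = 24.5 (n_1 = 5)
R_2 = 49 (n_2 = 5)
R_3 = 17.5 (n_3 = 3)
Step 3: H = 12/(N(N+1)) * sum(R_i^2/n_i) - 3(N+1)
     = 12/(13*14) * (24.5^2/5 + 49^2/5 + 17.5^2/3) - 3*14
     = 0.065934 * 702.333 - 42
     = 4.307692.
Step 4: Ties present; correction factor C = 1 - 30/(13^3 - 13) = 0.986264. Corrected H = 4.307692 / 0.986264 = 4.367688.
Step 5: Under H0, H ~ chi^2(2); p-value = 0.112608.
Step 6: alpha = 0.05. fail to reject H0.

H = 4.3677, df = 2, p = 0.112608, fail to reject H0.


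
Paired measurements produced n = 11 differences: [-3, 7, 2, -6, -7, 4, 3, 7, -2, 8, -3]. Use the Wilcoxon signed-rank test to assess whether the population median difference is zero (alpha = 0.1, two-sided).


Step 1: Drop any zero differences (none here) and take |d_i|.
|d| = [3, 7, 2, 6, 7, 4, 3, 7, 2, 8, 3]
Step 2: Midrank |d_i| (ties get averaged ranks).
ranks: |3|->4, |7|->9, |2|->1.5, |6|->7, |7|->9, |4|->6, |3|->4, |7|->9, |2|->1.5, |8|->11, |3|->4
Step 3: Attach original signs; sum ranks with positive sign and with negative sign.
W+ = 9 + 1.5 + 6 + 4 + 9 + 11 = 40.5
W- = 4 + 7 + 9 + 1.5 + 4 = 25.5
(Check: W+ + W- = 66 should equal n(n+1)/2 = 66.)
Step 4: Test statistic W = min(W+, W-) = 25.5.
Step 5: Ties in |d|, so use the tie-corrected normal approximation.
        E[W] = n(n+1)/4 = 11*12/4 = 33.
        Tie groups: |d|=2 (t=2), |d|=3 (t=3), |d|=7 (t=3); sum(t^3 - t) = 54.
        Var[W] = n(n+1)(2n+1)/24 - sum(t^3-t)/48 = 3036/24 - 54/48 = 125.375.
        z = (W - E[W]) / sqrt(Var[W]) = (25.5 - 33) / 11.1971 = -0.6698.
        Two-sided p = 2*Phi(z) = 0.502975.
Step 6: alpha = 0.1. fail to reject H0.

W+ = 40.5, W- = 25.5, W = min = 25.5, p = 0.502975, fail to reject H0.


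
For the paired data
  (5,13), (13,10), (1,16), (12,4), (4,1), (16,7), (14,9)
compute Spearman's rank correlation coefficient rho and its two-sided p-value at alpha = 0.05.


Step 1: Rank x and y separately (midranks; no ties here).
rank(x): 5->3, 13->5, 1->1, 12->4, 4->2, 16->7, 14->6
rank(y): 13->6, 10->5, 16->7, 4->2, 1->1, 7->3, 9->4
Step 2: d_i = R_x(i) - R_y(i); compute d_i^2.
  (3-6)^2=9, (5-5)^2=0, (1-7)^2=36, (4-2)^2=4, (2-1)^2=1, (7-3)^2=16, (6-4)^2=4
sum(d^2) = 70.
Step 3: rho = 1 - 6*70 / (7*(7^2 - 1)) = 1 - 420/336 = -0.250000.
Step 4: Under H0, t = rho * sqrt((n-2)/(1-rho^2)) = -0.5774 ~ t(5).
Step 5: Two-sided p-value from the t-distribution with 5 df = 0.588724.
Step 6: alpha = 0.05. fail to reject H0.

rho = -0.2500, p = 0.588724, fail to reject H0 at alpha = 0.05.


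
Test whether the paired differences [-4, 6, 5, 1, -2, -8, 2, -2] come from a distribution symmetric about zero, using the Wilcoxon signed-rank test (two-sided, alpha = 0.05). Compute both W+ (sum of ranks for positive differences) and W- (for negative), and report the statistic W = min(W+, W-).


Step 1: Drop any zero differences (none here) and take |d_i|.
|d| = [4, 6, 5, 1, 2, 8, 2, 2]
Step 2: Midrank |d_i| (ties get averaged ranks).
ranks: |4|->5, |6|->7, |5|->6, |1|->1, |2|->3, |8|->8, |2|->3, |2|->3
Step 3: Attach original signs; sum ranks with positive sign and with negative sign.
W+ = 7 + 6 + 1 + 3 = 17
W- = 5 + 3 + 8 + 3 = 19
(Check: W+ + W- = 36 should equal n(n+1)/2 = 36.)
Step 4: Test statistic W = min(W+, W-) = 17.
Step 5: Ties in |d|, so use the tie-corrected normal approximation.
        E[W] = n(n+1)/4 = 8*9/4 = 18.
        Tie groups: |d|=2 (t=3); sum(t^3 - t) = 24.
        Var[W] = n(n+1)(2n+1)/24 - sum(t^3-t)/48 = 1224/24 - 24/48 = 50.5.
        z = (W - E[W]) / sqrt(Var[W]) = (17 - 18) / 7.1063 = -0.1407.
        Two-sided p = 2*Phi(z) = 0.888092.
Step 6: alpha = 0.05. fail to reject H0.

W+ = 17, W- = 19, W = min = 17, p = 0.888092, fail to reject H0.


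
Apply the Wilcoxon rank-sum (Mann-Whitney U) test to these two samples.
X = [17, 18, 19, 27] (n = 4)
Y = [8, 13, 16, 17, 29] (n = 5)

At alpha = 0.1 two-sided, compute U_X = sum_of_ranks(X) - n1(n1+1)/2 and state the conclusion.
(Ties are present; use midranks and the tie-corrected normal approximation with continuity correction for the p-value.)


Step 1: Combine and sort all 9 observations; assign midranks.
sorted (value, group): (8,Y), (13,Y), (16,Y), (17,X), (17,Y), (18,X), (19,X), (27,X), (29,Y)
ranks: 8->1, 13->2, 16->3, 17->4.5, 17->4.5, 18->6, 19->7, 27->8, 29->9
Step 2: Rank sum for X: R1 = 4.5 + 6 + 7 + 8 = 25.5.
Step 3: U_X = R1 - n1(n1+1)/2 = 25.5 - 4*5/2 = 25.5 - 10 = 15.5.
       U_Y = n1*n2 - U_X = 20 - 15.5 = 4.5.
Step 4: Ties are present, so use the tie-corrected normal approximation (with continuity correction) for the p-value.
Step 5: p-value = 0.218742; compare to alpha = 0.1. fail to reject H0.

U_X = 15.5, p = 0.218742, fail to reject H0 at alpha = 0.1.


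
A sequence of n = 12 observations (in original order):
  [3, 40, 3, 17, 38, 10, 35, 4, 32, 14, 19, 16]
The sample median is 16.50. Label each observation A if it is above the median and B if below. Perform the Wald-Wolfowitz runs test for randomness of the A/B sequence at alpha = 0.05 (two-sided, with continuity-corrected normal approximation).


Step 1: Compute median = 16.50; label A = above, B = below.
Labels in order: BABAABABABAB  (n_A = 6, n_B = 6)
Step 2: Count runs R = 11.
Step 3: Under H0 (random ordering), E[R] = 2*n_A*n_B/(n_A+n_B) + 1 = 2*6*6/12 + 1 = 7.0000.
        Var[R] = 2*n_A*n_B*(2*n_A*n_B - n_A - n_B) / ((n_A+n_B)^2 * (n_A+n_B-1)) = 4320/1584 = 2.7273.
        SD[R] = 1.6514.
Step 4: Continuity-corrected z = (R - 0.5 - E[R]) / SD[R] = (11 - 0.5 - 7.0000) / 1.6514 = 2.1194.
Step 5: Two-sided p-value via normal approximation = 2*(1 - Phi(|z|)) = 0.034060.
Step 6: alpha = 0.05. reject H0.

R = 11, z = 2.1194, p = 0.034060, reject H0.


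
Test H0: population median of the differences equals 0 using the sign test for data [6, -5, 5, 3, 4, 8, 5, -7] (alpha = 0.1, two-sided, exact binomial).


Step 1: Discard zero differences. Original n = 8; n_eff = number of nonzero differences = 8.
Nonzero differences (with sign): +6, -5, +5, +3, +4, +8, +5, -7
Step 2: Count signs: positive = 6, negative = 2.
Step 3: Under H0: P(positive) = 0.5, so the number of positives S ~ Bin(8, 0.5).
Step 4: Two-sided exact p-value = sum of Bin(8,0.5) probabilities at or below the observed probability = 0.289062.
Step 5: alpha = 0.1. fail to reject H0.

n_eff = 8, pos = 6, neg = 2, p = 0.289062, fail to reject H0.


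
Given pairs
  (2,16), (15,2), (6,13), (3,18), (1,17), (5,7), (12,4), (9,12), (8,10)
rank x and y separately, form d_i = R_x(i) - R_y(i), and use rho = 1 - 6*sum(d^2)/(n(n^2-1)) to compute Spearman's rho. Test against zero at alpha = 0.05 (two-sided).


Step 1: Rank x and y separately (midranks; no ties here).
rank(x): 2->2, 15->9, 6->5, 3->3, 1->1, 5->4, 12->8, 9->7, 8->6
rank(y): 16->7, 2->1, 13->6, 18->9, 17->8, 7->3, 4->2, 12->5, 10->4
Step 2: d_i = R_x(i) - R_y(i); compute d_i^2.
  (2-7)^2=25, (9-1)^2=64, (5-6)^2=1, (3-9)^2=36, (1-8)^2=49, (4-3)^2=1, (8-2)^2=36, (7-5)^2=4, (6-4)^2=4
sum(d^2) = 220.
Step 3: rho = 1 - 6*220 / (9*(9^2 - 1)) = 1 - 1320/720 = -0.833333.
Step 4: Under H0, t = rho * sqrt((n-2)/(1-rho^2)) = -3.9886 ~ t(7).
Step 5: Two-sided p-value from the t-distribution with 7 df = 0.005266.
Step 6: alpha = 0.05. reject H0.

rho = -0.8333, p = 0.005266, reject H0 at alpha = 0.05.


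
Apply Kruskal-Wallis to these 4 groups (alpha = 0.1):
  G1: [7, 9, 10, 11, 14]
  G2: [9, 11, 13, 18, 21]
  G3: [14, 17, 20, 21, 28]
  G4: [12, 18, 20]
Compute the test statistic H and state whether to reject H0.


Step 1: Combine all N = 18 observations and assign midranks.
sorted (value, group, rank): (7,G1,1), (9,G1,2.5), (9,G2,2.5), (10,G1,4), (11,G1,5.5), (11,G2,5.5), (12,G4,7), (13,G2,8), (14,G1,9.5), (14,G3,9.5), (17,G3,11), (18,G2,12.5), (18,G4,12.5), (20,G3,14.5), (20,G4,14.5), (21,G2,16.5), (21,G3,16.5), (28,G3,18)
Step 2: Sum ranks within each group.
R_1 = 22.5 (n_1 = 5)
R_2 = 45 (n_2 = 5)
R_3 = 69.5 (n_3 = 5)
R_4 = 34 (n_4 = 3)
Step 3: H = 12/(N(N+1)) * sum(R_i^2/n_i) - 3(N+1)
     = 12/(18*19) * (22.5^2/5 + 45^2/5 + 69.5^2/5 + 34^2/3) - 3*19
     = 0.035088 * 1857.63 - 57
     = 8.180117.
Step 4: Ties present; correction factor C = 1 - 36/(18^3 - 18) = 0.993808. Corrected H = 8.180117 / 0.993808 = 8.231083.
Step 5: Under H0, H ~ chi^2(3); p-value = 0.041470.
Step 6: alpha = 0.1. reject H0.

H = 8.2311, df = 3, p = 0.041470, reject H0.


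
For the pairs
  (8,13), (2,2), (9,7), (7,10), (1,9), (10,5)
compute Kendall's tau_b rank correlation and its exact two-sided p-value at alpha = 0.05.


Step 1: Enumerate the 15 unordered pairs (i,j) with i<j and classify each by sign(x_j-x_i) * sign(y_j-y_i).
  (1,2):dx=-6,dy=-11->C; (1,3):dx=+1,dy=-6->D; (1,4):dx=-1,dy=-3->C; (1,5):dx=-7,dy=-4->C
  (1,6):dx=+2,dy=-8->D; (2,3):dx=+7,dy=+5->C; (2,4):dx=+5,dy=+8->C; (2,5):dx=-1,dy=+7->D
  (2,6):dx=+8,dy=+3->C; (3,4):dx=-2,dy=+3->D; (3,5):dx=-8,dy=+2->D; (3,6):dx=+1,dy=-2->D
  (4,5):dx=-6,dy=-1->C; (4,6):dx=+3,dy=-5->D; (5,6):dx=+9,dy=-4->D
Step 2: C = 7, D = 8, total pairs = 15.
Step 3: tau = (C - D)/(n(n-1)/2) = (7 - 8)/15 = -0.066667.
Step 4: Exact two-sided p-value (enumerate n! = 720 permutations of y under H0): p = 1.000000.
Step 5: alpha = 0.05. fail to reject H0.

tau_b = -0.0667 (C=7, D=8), p = 1.000000, fail to reject H0.


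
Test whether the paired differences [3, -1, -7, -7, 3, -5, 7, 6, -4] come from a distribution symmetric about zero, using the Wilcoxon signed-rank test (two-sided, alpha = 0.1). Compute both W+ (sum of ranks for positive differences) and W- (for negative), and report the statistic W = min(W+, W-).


Step 1: Drop any zero differences (none here) and take |d_i|.
|d| = [3, 1, 7, 7, 3, 5, 7, 6, 4]
Step 2: Midrank |d_i| (ties get averaged ranks).
ranks: |3|->2.5, |1|->1, |7|->8, |7|->8, |3|->2.5, |5|->5, |7|->8, |6|->6, |4|->4
Step 3: Attach original signs; sum ranks with positive sign and with negative sign.
W+ = 2.5 + 2.5 + 8 + 6 = 19
W- = 1 + 8 + 8 + 5 + 4 = 26
(Check: W+ + W- = 45 should equal n(n+1)/2 = 45.)
Step 4: Test statistic W = min(W+, W-) = 19.
Step 5: Ties in |d|, so use the tie-corrected normal approximation.
        E[W] = n(n+1)/4 = 9*10/4 = 22.5.
        Tie groups: |d|=3 (t=2), |d|=7 (t=3); sum(t^3 - t) = 30.
        Var[W] = n(n+1)(2n+1)/24 - sum(t^3-t)/48 = 1710/24 - 30/48 = 70.625.
        z = (W - E[W]) / sqrt(Var[W]) = (19 - 22.5) / 8.4039 = -0.4165.
        Two-sided p = 2*Phi(z) = 0.677063.
Step 6: alpha = 0.1. fail to reject H0.

W+ = 19, W- = 26, W = min = 19, p = 0.677063, fail to reject H0.


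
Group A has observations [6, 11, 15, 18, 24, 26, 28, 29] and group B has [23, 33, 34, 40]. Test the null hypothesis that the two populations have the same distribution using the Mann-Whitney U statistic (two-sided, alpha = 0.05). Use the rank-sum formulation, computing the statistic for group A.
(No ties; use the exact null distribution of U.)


Step 1: Combine and sort all 12 observations; assign midranks.
sorted (value, group): (6,X), (11,X), (15,X), (18,X), (23,Y), (24,X), (26,X), (28,X), (29,X), (33,Y), (34,Y), (40,Y)
ranks: 6->1, 11->2, 15->3, 18->4, 23->5, 24->6, 26->7, 28->8, 29->9, 33->10, 34->11, 40->12
Step 2: Rank sum for X: R1 = 1 + 2 + 3 + 4 + 6 + 7 + 8 + 9 = 40.
Step 3: U_X = R1 - n1(n1+1)/2 = 40 - 8*9/2 = 40 - 36 = 4.
       U_Y = n1*n2 - U_X = 32 - 4 = 28.
Step 4: No ties, so the exact null distribution of U (based on enumerating the C(12,8) = 495 equally likely rank assignments) gives the two-sided p-value.
Step 5: p-value = 0.048485; compare to alpha = 0.05. reject H0.

U_X = 4, p = 0.048485, reject H0 at alpha = 0.05.


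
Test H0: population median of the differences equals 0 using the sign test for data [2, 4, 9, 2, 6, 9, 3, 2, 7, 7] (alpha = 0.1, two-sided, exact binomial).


Step 1: Discard zero differences. Original n = 10; n_eff = number of nonzero differences = 10.
Nonzero differences (with sign): +2, +4, +9, +2, +6, +9, +3, +2, +7, +7
Step 2: Count signs: positive = 10, negative = 0.
Step 3: Under H0: P(positive) = 0.5, so the number of positives S ~ Bin(10, 0.5).
Step 4: Two-sided exact p-value = sum of Bin(10,0.5) probabilities at or below the observed probability = 0.001953.
Step 5: alpha = 0.1. reject H0.

n_eff = 10, pos = 10, neg = 0, p = 0.001953, reject H0.


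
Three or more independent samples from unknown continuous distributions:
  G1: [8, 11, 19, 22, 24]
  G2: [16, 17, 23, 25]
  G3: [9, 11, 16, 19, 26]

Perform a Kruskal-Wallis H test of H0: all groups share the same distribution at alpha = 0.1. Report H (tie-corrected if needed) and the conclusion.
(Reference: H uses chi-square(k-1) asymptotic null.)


Step 1: Combine all N = 14 observations and assign midranks.
sorted (value, group, rank): (8,G1,1), (9,G3,2), (11,G1,3.5), (11,G3,3.5), (16,G2,5.5), (16,G3,5.5), (17,G2,7), (19,G1,8.5), (19,G3,8.5), (22,G1,10), (23,G2,11), (24,G1,12), (25,G2,13), (26,G3,14)
Step 2: Sum ranks within each group.
R_1 = 35 (n_1 = 5)
R_2 = 36.5 (n_2 = 4)
R_3 = 33.5 (n_3 = 5)
Step 3: H = 12/(N(N+1)) * sum(R_i^2/n_i) - 3(N+1)
     = 12/(14*15) * (35^2/5 + 36.5^2/4 + 33.5^2/5) - 3*15
     = 0.057143 * 802.513 - 45
     = 0.857857.
Step 4: Ties present; correction factor C = 1 - 18/(14^3 - 14) = 0.993407. Corrected H = 0.857857 / 0.993407 = 0.863551.
Step 5: Under H0, H ~ chi^2(2); p-value = 0.649355.
Step 6: alpha = 0.1. fail to reject H0.

H = 0.8636, df = 2, p = 0.649355, fail to reject H0.


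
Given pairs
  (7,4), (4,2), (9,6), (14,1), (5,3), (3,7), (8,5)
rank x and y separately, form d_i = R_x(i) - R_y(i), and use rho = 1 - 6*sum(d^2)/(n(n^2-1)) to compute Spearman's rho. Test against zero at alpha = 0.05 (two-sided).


Step 1: Rank x and y separately (midranks; no ties here).
rank(x): 7->4, 4->2, 9->6, 14->7, 5->3, 3->1, 8->5
rank(y): 4->4, 2->2, 6->6, 1->1, 3->3, 7->7, 5->5
Step 2: d_i = R_x(i) - R_y(i); compute d_i^2.
  (4-4)^2=0, (2-2)^2=0, (6-6)^2=0, (7-1)^2=36, (3-3)^2=0, (1-7)^2=36, (5-5)^2=0
sum(d^2) = 72.
Step 3: rho = 1 - 6*72 / (7*(7^2 - 1)) = 1 - 432/336 = -0.285714.
Step 4: Under H0, t = rho * sqrt((n-2)/(1-rho^2)) = -0.6667 ~ t(5).
Step 5: Two-sided p-value from the t-distribution with 5 df = 0.534509.
Step 6: alpha = 0.05. fail to reject H0.

rho = -0.2857, p = 0.534509, fail to reject H0 at alpha = 0.05.


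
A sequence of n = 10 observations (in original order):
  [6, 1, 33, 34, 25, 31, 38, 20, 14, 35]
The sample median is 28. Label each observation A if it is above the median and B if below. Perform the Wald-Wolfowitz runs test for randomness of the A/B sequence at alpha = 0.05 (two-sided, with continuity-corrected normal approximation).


Step 1: Compute median = 28; label A = above, B = below.
Labels in order: BBAABAABBA  (n_A = 5, n_B = 5)
Step 2: Count runs R = 6.
Step 3: Under H0 (random ordering), E[R] = 2*n_A*n_B/(n_A+n_B) + 1 = 2*5*5/10 + 1 = 6.0000.
        Var[R] = 2*n_A*n_B*(2*n_A*n_B - n_A - n_B) / ((n_A+n_B)^2 * (n_A+n_B-1)) = 2000/900 = 2.2222.
        SD[R] = 1.4907.
Step 4: R = E[R], so z = 0 with no continuity correction.
Step 5: Two-sided p-value via normal approximation = 2*(1 - Phi(|z|)) = 1.000000.
Step 6: alpha = 0.05. fail to reject H0.

R = 6, z = 0.0000, p = 1.000000, fail to reject H0.


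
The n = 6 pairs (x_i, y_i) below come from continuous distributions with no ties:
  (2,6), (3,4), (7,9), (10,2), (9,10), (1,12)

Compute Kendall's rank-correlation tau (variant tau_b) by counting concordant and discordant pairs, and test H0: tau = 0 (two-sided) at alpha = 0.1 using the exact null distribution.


Step 1: Enumerate the 15 unordered pairs (i,j) with i<j and classify each by sign(x_j-x_i) * sign(y_j-y_i).
  (1,2):dx=+1,dy=-2->D; (1,3):dx=+5,dy=+3->C; (1,4):dx=+8,dy=-4->D; (1,5):dx=+7,dy=+4->C
  (1,6):dx=-1,dy=+6->D; (2,3):dx=+4,dy=+5->C; (2,4):dx=+7,dy=-2->D; (2,5):dx=+6,dy=+6->C
  (2,6):dx=-2,dy=+8->D; (3,4):dx=+3,dy=-7->D; (3,5):dx=+2,dy=+1->C; (3,6):dx=-6,dy=+3->D
  (4,5):dx=-1,dy=+8->D; (4,6):dx=-9,dy=+10->D; (5,6):dx=-8,dy=+2->D
Step 2: C = 5, D = 10, total pairs = 15.
Step 3: tau = (C - D)/(n(n-1)/2) = (5 - 10)/15 = -0.333333.
Step 4: Exact two-sided p-value (enumerate n! = 720 permutations of y under H0): p = 0.469444.
Step 5: alpha = 0.1. fail to reject H0.

tau_b = -0.3333 (C=5, D=10), p = 0.469444, fail to reject H0.


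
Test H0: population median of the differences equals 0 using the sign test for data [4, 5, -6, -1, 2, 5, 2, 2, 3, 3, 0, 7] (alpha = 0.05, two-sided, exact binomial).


Step 1: Discard zero differences. Original n = 12; n_eff = number of nonzero differences = 11.
Nonzero differences (with sign): +4, +5, -6, -1, +2, +5, +2, +2, +3, +3, +7
Step 2: Count signs: positive = 9, negative = 2.
Step 3: Under H0: P(positive) = 0.5, so the number of positives S ~ Bin(11, 0.5).
Step 4: Two-sided exact p-value = sum of Bin(11,0.5) probabilities at or below the observed probability = 0.065430.
Step 5: alpha = 0.05. fail to reject H0.

n_eff = 11, pos = 9, neg = 2, p = 0.065430, fail to reject H0.


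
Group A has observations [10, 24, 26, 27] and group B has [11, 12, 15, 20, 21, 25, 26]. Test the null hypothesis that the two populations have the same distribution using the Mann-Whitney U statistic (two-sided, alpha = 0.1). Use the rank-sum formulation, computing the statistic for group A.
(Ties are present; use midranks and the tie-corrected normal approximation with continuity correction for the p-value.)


Step 1: Combine and sort all 11 observations; assign midranks.
sorted (value, group): (10,X), (11,Y), (12,Y), (15,Y), (20,Y), (21,Y), (24,X), (25,Y), (26,X), (26,Y), (27,X)
ranks: 10->1, 11->2, 12->3, 15->4, 20->5, 21->6, 24->7, 25->8, 26->9.5, 26->9.5, 27->11
Step 2: Rank sum for X: R1 = 1 + 7 + 9.5 + 11 = 28.5.
Step 3: U_X = R1 - n1(n1+1)/2 = 28.5 - 4*5/2 = 28.5 - 10 = 18.5.
       U_Y = n1*n2 - U_X = 28 - 18.5 = 9.5.
Step 4: Ties are present, so use the tie-corrected normal approximation (with continuity correction) for the p-value.
Step 5: p-value = 0.448659; compare to alpha = 0.1. fail to reject H0.

U_X = 18.5, p = 0.448659, fail to reject H0 at alpha = 0.1.


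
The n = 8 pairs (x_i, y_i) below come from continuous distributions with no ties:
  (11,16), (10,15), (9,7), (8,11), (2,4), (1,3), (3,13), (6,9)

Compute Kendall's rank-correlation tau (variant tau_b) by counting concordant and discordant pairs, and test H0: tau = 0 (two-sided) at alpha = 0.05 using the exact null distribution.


Step 1: Enumerate the 28 unordered pairs (i,j) with i<j and classify each by sign(x_j-x_i) * sign(y_j-y_i).
  (1,2):dx=-1,dy=-1->C; (1,3):dx=-2,dy=-9->C; (1,4):dx=-3,dy=-5->C; (1,5):dx=-9,dy=-12->C
  (1,6):dx=-10,dy=-13->C; (1,7):dx=-8,dy=-3->C; (1,8):dx=-5,dy=-7->C; (2,3):dx=-1,dy=-8->C
  (2,4):dx=-2,dy=-4->C; (2,5):dx=-8,dy=-11->C; (2,6):dx=-9,dy=-12->C; (2,7):dx=-7,dy=-2->C
  (2,8):dx=-4,dy=-6->C; (3,4):dx=-1,dy=+4->D; (3,5):dx=-7,dy=-3->C; (3,6):dx=-8,dy=-4->C
  (3,7):dx=-6,dy=+6->D; (3,8):dx=-3,dy=+2->D; (4,5):dx=-6,dy=-7->C; (4,6):dx=-7,dy=-8->C
  (4,7):dx=-5,dy=+2->D; (4,8):dx=-2,dy=-2->C; (5,6):dx=-1,dy=-1->C; (5,7):dx=+1,dy=+9->C
  (5,8):dx=+4,dy=+5->C; (6,7):dx=+2,dy=+10->C; (6,8):dx=+5,dy=+6->C; (7,8):dx=+3,dy=-4->D
Step 2: C = 23, D = 5, total pairs = 28.
Step 3: tau = (C - D)/(n(n-1)/2) = (23 - 5)/28 = 0.642857.
Step 4: Exact two-sided p-value (enumerate n! = 40320 permutations of y under H0): p = 0.031151.
Step 5: alpha = 0.05. reject H0.

tau_b = 0.6429 (C=23, D=5), p = 0.031151, reject H0.


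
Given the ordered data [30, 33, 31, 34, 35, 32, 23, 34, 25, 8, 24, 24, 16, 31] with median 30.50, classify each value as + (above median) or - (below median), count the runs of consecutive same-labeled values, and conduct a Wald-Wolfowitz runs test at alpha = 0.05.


Step 1: Compute median = 30.50; label A = above, B = below.
Labels in order: BAAAAABABBBBBA  (n_A = 7, n_B = 7)
Step 2: Count runs R = 6.
Step 3: Under H0 (random ordering), E[R] = 2*n_A*n_B/(n_A+n_B) + 1 = 2*7*7/14 + 1 = 8.0000.
        Var[R] = 2*n_A*n_B*(2*n_A*n_B - n_A - n_B) / ((n_A+n_B)^2 * (n_A+n_B-1)) = 8232/2548 = 3.2308.
        SD[R] = 1.7974.
Step 4: Continuity-corrected z = (R + 0.5 - E[R]) / SD[R] = (6 + 0.5 - 8.0000) / 1.7974 = -0.8345.
Step 5: Two-sided p-value via normal approximation = 2*(1 - Phi(|z|)) = 0.403986.
Step 6: alpha = 0.05. fail to reject H0.

R = 6, z = -0.8345, p = 0.403986, fail to reject H0.


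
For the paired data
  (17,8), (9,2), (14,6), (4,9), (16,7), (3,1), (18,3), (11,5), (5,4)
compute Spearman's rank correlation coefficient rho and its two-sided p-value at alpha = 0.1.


Step 1: Rank x and y separately (midranks; no ties here).
rank(x): 17->8, 9->4, 14->6, 4->2, 16->7, 3->1, 18->9, 11->5, 5->3
rank(y): 8->8, 2->2, 6->6, 9->9, 7->7, 1->1, 3->3, 5->5, 4->4
Step 2: d_i = R_x(i) - R_y(i); compute d_i^2.
  (8-8)^2=0, (4-2)^2=4, (6-6)^2=0, (2-9)^2=49, (7-7)^2=0, (1-1)^2=0, (9-3)^2=36, (5-5)^2=0, (3-4)^2=1
sum(d^2) = 90.
Step 3: rho = 1 - 6*90 / (9*(9^2 - 1)) = 1 - 540/720 = 0.250000.
Step 4: Under H0, t = rho * sqrt((n-2)/(1-rho^2)) = 0.6831 ~ t(7).
Step 5: Two-sided p-value from the t-distribution with 7 df = 0.516490.
Step 6: alpha = 0.1. fail to reject H0.

rho = 0.2500, p = 0.516490, fail to reject H0 at alpha = 0.1.


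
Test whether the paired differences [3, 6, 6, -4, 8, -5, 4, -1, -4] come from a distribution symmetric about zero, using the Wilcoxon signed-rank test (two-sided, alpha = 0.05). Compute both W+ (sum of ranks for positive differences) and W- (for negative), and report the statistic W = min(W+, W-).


Step 1: Drop any zero differences (none here) and take |d_i|.
|d| = [3, 6, 6, 4, 8, 5, 4, 1, 4]
Step 2: Midrank |d_i| (ties get averaged ranks).
ranks: |3|->2, |6|->7.5, |6|->7.5, |4|->4, |8|->9, |5|->6, |4|->4, |1|->1, |4|->4
Step 3: Attach original signs; sum ranks with positive sign and with negative sign.
W+ = 2 + 7.5 + 7.5 + 9 + 4 = 30
W- = 4 + 6 + 1 + 4 = 15
(Check: W+ + W- = 45 should equal n(n+1)/2 = 45.)
Step 4: Test statistic W = min(W+, W-) = 15.
Step 5: Ties in |d|, so use the tie-corrected normal approximation.
        E[W] = n(n+1)/4 = 9*10/4 = 22.5.
        Tie groups: |d|=4 (t=3), |d|=6 (t=2); sum(t^3 - t) = 30.
        Var[W] = n(n+1)(2n+1)/24 - sum(t^3-t)/48 = 1710/24 - 30/48 = 70.625.
        z = (W - E[W]) / sqrt(Var[W]) = (15 - 22.5) / 8.4039 = -0.8924.
        Two-sided p = 2*Phi(z) = 0.372154.
Step 6: alpha = 0.05. fail to reject H0.

W+ = 30, W- = 15, W = min = 15, p = 0.372154, fail to reject H0.
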